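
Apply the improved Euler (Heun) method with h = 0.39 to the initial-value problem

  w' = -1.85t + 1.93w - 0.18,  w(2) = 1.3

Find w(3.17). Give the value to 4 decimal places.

Heun: k1 = f(t_n, w_n); k2 = f(t_n + h, w_n + h·k1); w_{n+1} = w_n + (h/2)·(k1 + k2).
t=2.000000, w=1.300000:
  k1 = f(2.000000, 1.300000) = -1.371000
  k2 = f(2.390000, 0.765310) = -3.124452
  w ← 1.300000 + (0.39/2)·(-1.371000 + (-3.124452)) = 0.423387
t=2.390000, w=0.423387:
  k1 = f(2.390000, 0.423387) = -3.784363
  k2 = f(2.780000, -1.052515) = -7.354353
  w ← 0.423387 + (0.39/2)·(-3.784363 + (-7.354353)) = -1.748663
t=2.780000, w=-1.748663:
  k1 = f(2.780000, -1.748663) = -8.697919
  k2 = f(3.170000, -5.140851) = -15.966343
  w ← -1.748663 + (0.39/2)·(-8.697919 + (-15.966343)) = -6.558194
w(3.17) ≈ -6.5582

-6.5582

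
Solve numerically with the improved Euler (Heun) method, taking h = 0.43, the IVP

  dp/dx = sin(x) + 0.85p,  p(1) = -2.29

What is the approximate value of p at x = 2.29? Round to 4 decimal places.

-4.6306

Heun: k1 = f(x_n, p_n); k2 = f(x_n + h, p_n + h·k1); p_{n+1} = p_n + (h/2)·(k1 + k2).
x=1.000000, p=-2.290000:
  k1 = f(1.000000, -2.290000) = -1.105029
  k2 = f(1.430000, -2.765162) = -1.360284
  p ← -2.290000 + (0.43/2)·(-1.105029 + (-1.360284)) = -2.820042
x=1.430000, p=-2.820042:
  k1 = f(1.430000, -2.820042) = -1.406931
  k2 = f(1.860000, -3.425023) = -1.952798
  p ← -2.820042 + (0.43/2)·(-1.406931 + (-1.952798)) = -3.542384
x=1.860000, p=-3.542384:
  k1 = f(1.860000, -3.542384) = -2.052555
  k2 = f(2.290000, -4.424983) = -3.008905
  p ← -3.542384 + (0.43/2)·(-2.052555 + (-3.008905)) = -4.630598
p(2.29) ≈ -4.6306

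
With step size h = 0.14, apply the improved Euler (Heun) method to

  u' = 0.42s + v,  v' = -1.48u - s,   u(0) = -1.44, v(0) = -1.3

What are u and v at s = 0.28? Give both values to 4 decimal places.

-1.7018, -0.6775

Heun on (u,v): k1 = f(s_n, state_n); k2 = f(s_n + h, state_n + h·k1); state_{n+1} = state_n + (h/2)·(k1 + k2).
0.000000: (-1.440000, -1.300000)
  k1 = (-1.300000, 2.131200)
  predictor → (-1.622000, -1.001632)
  k2 = (-0.942832, 2.260560)
  → (-1.596998, -0.992577)
0.140000: (-1.596998, -0.992577)
  k1 = (-0.933777, 2.223557)
  predictor → (-1.727727, -0.681279)
  k2 = (-0.563679, 2.277036)
  → (-1.701820, -0.677535)
(u(0.28), v(0.28)) ≈ (-1.7018, -0.6775)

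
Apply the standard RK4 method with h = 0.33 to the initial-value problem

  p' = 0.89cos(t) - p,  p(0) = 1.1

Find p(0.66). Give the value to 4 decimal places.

0.9629

RK4: k1 = f(t_n, p_n); k2 = f(t_n + h/2, p_n + (h/2)·k1); k3 = f(t_n + h/2, p_n + (h/2)·k2); k4 = f(t_n + h, p_n + h·k3); p_{n+1} = p_n + (h/6)·(k1 + 2k2 + 2k3 + k4).
t=0.000000, p=1.100000:
  k1 = f(0.000000, 1.100000) = -0.210000
  k2 = f(0.165000, 1.065350) = -0.187438
  k3 = f(0.165000, 1.069073) = -0.191160
  k4 = f(0.330000, 1.036917) = -0.194939
  p ← 1.100000 + (0.33/6)·(k1 + 2k2 + 2k3 + k4) = 1.036083
t=0.330000, p=1.036083:
  k1 = f(0.330000, 1.036083) = -0.194105
  k2 = f(0.495000, 1.004055) = -0.220883
  k3 = f(0.495000, 0.999637) = -0.216465
  k4 = f(0.660000, 0.964649) = -0.261556
  p ← 1.036083 + (0.33/6)·(k1 + 2k2 + 2k3 + k4) = 0.962913
p(0.66) ≈ 0.9629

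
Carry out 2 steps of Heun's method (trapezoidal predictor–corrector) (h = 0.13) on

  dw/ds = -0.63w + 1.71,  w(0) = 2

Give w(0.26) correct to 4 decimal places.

2.1078

Heun: k1 = f(s_n, w_n); k2 = f(s_n + h, w_n + h·k1); w_{n+1} = w_n + (h/2)·(k1 + k2).
s=0.000000, w=2.000000:
  k1 = f(0.000000, 2.000000) = 0.450000
  k2 = f(0.130000, 2.058500) = 0.413145
  w ← 2.000000 + (0.13/2)·(0.450000 + 0.413145) = 2.056104
s=0.130000, w=2.056104:
  k1 = f(0.130000, 2.056104) = 0.414654
  k2 = f(0.260000, 2.110009) = 0.380694
  w ← 2.056104 + (0.13/2)·(0.414654 + 0.380694) = 2.107802
w(0.26) ≈ 2.1078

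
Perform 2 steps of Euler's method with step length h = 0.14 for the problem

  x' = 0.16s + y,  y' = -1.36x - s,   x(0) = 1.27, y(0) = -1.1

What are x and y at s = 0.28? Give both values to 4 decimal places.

0.9313, -1.5739

Euler on (x,y): x_{n+1} = x_n + h·x', y_{n+1} = y_n + h·y'.
0.000000: (1.270000, -1.100000); f=(-1.100000, -1.727200) → (1.116000, -1.341808)
0.140000: (1.116000, -1.341808); f=(-1.319408, -1.657760) → (0.931283, -1.573894)
(x(0.28), y(0.28)) ≈ (0.9313, -1.5739)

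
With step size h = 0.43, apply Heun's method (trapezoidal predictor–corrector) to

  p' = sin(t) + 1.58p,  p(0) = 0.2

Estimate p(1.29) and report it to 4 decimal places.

2.8000

Heun: k1 = f(t_n, p_n); k2 = f(t_n + h, p_n + h·k1); p_{n+1} = p_n + (h/2)·(k1 + k2).
t=0.000000, p=0.200000:
  k1 = f(0.000000, 0.200000) = 0.316000
  k2 = f(0.430000, 0.335880) = 0.947561
  p ← 0.200000 + (0.43/2)·(0.316000 + 0.947561) = 0.471666
t=0.430000, p=0.471666:
  k1 = f(0.430000, 0.471666) = 1.162103
  k2 = f(0.860000, 0.971370) = 2.292607
  p ← 0.471666 + (0.43/2)·(1.162103 + 2.292607) = 1.214428
t=0.860000, p=1.214428:
  k1 = f(0.860000, 1.214428) = 2.676639
  k2 = f(1.290000, 2.365383) = 4.698140
  p ← 1.214428 + (0.43/2)·(2.676639 + 4.698140) = 2.800006
p(1.29) ≈ 2.8000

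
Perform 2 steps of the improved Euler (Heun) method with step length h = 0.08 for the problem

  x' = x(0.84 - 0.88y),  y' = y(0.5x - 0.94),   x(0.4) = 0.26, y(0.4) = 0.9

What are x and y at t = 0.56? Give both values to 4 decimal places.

Heun on (x,y): k1 = f(t_n, state_n); k2 = f(t_n + h, state_n + h·k1); state_{n+1} = state_n + (h/2)·(k1 + k2).
0.400000: (0.260000, 0.900000)
  k1 = (0.012480, -0.729000)
  predictor → (0.260998, 0.841680)
  k2 = (0.025923, -0.681341)
  → (0.261536, 0.843586)
0.480000: (0.261536, 0.843586)
  k1 = (0.025537, -0.682657)
  predictor → (0.263579, 0.788974)
  k2 = (0.038404, -0.637657)
  → (0.264094, 0.790774)
(x(0.56), y(0.56)) ≈ (0.2641, 0.7908)

0.2641, 0.7908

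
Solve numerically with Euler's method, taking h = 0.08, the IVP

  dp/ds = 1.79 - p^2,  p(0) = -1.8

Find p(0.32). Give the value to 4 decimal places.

Euler: p_{n+1} = p_n + h·f(s_n, p_n).
s=0.000000, p=-1.800000: f=-1.450000 → p ← -1.800000 + 0.08·(-1.450000) = -1.916000
s=0.080000, p=-1.916000: f=-1.881056 → p ← -1.916000 + 0.08·(-1.881056) = -2.066484
s=0.160000, p=-2.066484: f=-2.480358 → p ← -2.066484 + 0.08·(-2.480358) = -2.264913
s=0.240000, p=-2.264913: f=-3.339831 → p ← -2.264913 + 0.08·(-3.339831) = -2.532100
p(0.32) ≈ -2.5321

-2.5321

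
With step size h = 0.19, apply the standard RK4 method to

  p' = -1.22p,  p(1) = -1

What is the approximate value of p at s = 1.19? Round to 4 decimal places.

-0.7931

RK4: k1 = f(s_n, p_n); k2 = f(s_n + h/2, p_n + (h/2)·k1); k3 = f(s_n + h/2, p_n + (h/2)·k2); k4 = f(s_n + h, p_n + h·k3); p_{n+1} = p_n + (h/6)·(k1 + 2k2 + 2k3 + k4).
s=1.000000, p=-1.000000:
  k1 = f(1.000000, -1.000000) = 1.220000
  k2 = f(1.095000, -0.884100) = 1.078602
  k3 = f(1.095000, -0.897533) = 1.094990
  k4 = f(1.190000, -0.791952) = 0.966181
  p ← -1.000000 + (0.19/6)·(k1 + 2k2 + 2k3 + k4) = -0.793110
p(1.19) ≈ -0.7931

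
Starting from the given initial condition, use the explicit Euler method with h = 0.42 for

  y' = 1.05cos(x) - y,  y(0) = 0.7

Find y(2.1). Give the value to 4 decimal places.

Euler: y_{n+1} = y_n + h·f(x_n, y_n).
x=0.000000, y=0.700000: f=0.350000 → y ← 0.700000 + 0.42·0.350000 = 0.847000
x=0.420000, y=0.847000: f=0.111743 → y ← 0.847000 + 0.42·0.111743 = 0.893932
x=0.840000, y=0.893932: f=-0.193096 → y ← 0.893932 + 0.42·(-0.193096) = 0.812832
x=1.260000, y=0.812832: f=-0.491724 → y ← 0.812832 + 0.42·(-0.491724) = 0.606308
x=1.680000, y=0.606308: f=-0.720744 → y ← 0.606308 + 0.42·(-0.720744) = 0.303595
y(2.1) ≈ 0.3036

0.3036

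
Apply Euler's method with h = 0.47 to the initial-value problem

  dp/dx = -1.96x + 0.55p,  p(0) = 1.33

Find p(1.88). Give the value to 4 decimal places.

0.2619

Euler: p_{n+1} = p_n + h·f(x_n, p_n).
x=0.000000, p=1.330000: f=0.731500 → p ← 1.330000 + 0.47·0.731500 = 1.673805
x=0.470000, p=1.673805: f=-0.000607 → p ← 1.673805 + 0.47·(-0.000607) = 1.673520
x=0.940000, p=1.673520: f=-0.921964 → p ← 1.673520 + 0.47·(-0.921964) = 1.240196
x=1.410000, p=1.240196: f=-2.081492 → p ← 1.240196 + 0.47·(-2.081492) = 0.261895
p(1.88) ≈ 0.2619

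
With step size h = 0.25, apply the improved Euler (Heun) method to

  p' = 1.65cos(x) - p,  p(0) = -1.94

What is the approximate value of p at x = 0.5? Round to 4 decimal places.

-0.5762

Heun: k1 = f(x_n, p_n); k2 = f(x_n + h, p_n + h·k1); p_{n+1} = p_n + (h/2)·(k1 + k2).
x=0.000000, p=-1.940000:
  k1 = f(0.000000, -1.940000) = 3.590000
  k2 = f(0.250000, -1.042500) = 2.641205
  p ← -1.940000 + (0.25/2)·(3.590000 + 2.641205) = -1.161099
x=0.250000, p=-1.161099:
  k1 = f(0.250000, -1.161099) = 2.759805
  k2 = f(0.500000, -0.471148) = 1.919159
  p ← -1.161099 + (0.25/2)·(2.759805 + 1.919159) = -0.576229
p(0.5) ≈ -0.5762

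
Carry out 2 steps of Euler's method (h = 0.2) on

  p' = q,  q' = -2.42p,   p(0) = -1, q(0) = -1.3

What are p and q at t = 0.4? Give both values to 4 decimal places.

-1.4232, -0.2062

Euler on (p,q): p_{n+1} = p_n + h·p', q_{n+1} = q_n + h·q'.
0.000000: (-1.000000, -1.300000); f=(-1.300000, 2.420000) → (-1.260000, -0.816000)
0.200000: (-1.260000, -0.816000); f=(-0.816000, 3.049200) → (-1.423200, -0.206160)
(p(0.4), q(0.4)) ≈ (-1.4232, -0.2062)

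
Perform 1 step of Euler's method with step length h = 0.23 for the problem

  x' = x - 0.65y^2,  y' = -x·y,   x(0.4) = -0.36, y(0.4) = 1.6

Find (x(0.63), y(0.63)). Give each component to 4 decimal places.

Euler on (x,y): x_{n+1} = x_n + h·x', y_{n+1} = y_n + h·y'.
0.400000: (-0.360000, 1.600000); f=(-2.024000, 0.576000) → (-0.825520, 1.732480)
(x(0.63), y(0.63)) ≈ (-0.8255, 1.7325)

-0.8255, 1.7325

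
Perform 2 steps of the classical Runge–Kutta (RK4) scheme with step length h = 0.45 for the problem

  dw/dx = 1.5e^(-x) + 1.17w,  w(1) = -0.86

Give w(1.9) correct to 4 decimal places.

-1.8385

RK4: k1 = f(x_n, w_n); k2 = f(x_n + h/2, w_n + (h/2)·k1); k3 = f(x_n + h/2, w_n + (h/2)·k2); k4 = f(x_n + h, w_n + h·k3); w_{n+1} = w_n + (h/6)·(k1 + 2k2 + 2k3 + k4).
x=1.000000, w=-0.860000:
  k1 = f(1.000000, -0.860000) = -0.454381
  k2 = f(1.225000, -0.962236) = -0.685179
  k3 = f(1.225000, -1.014165) = -0.745937
  k4 = f(1.450000, -1.195672) = -1.047080
  w ← -0.860000 + (0.45/6)·(k1 + 2k2 + 2k3 + k4) = -1.187277
x=1.450000, w=-1.187277:
  k1 = f(1.450000, -1.187277) = -1.037259
  k2 = f(1.675000, -1.420660) = -1.381210
  k3 = f(1.675000, -1.498049) = -1.471755
  k4 = f(1.900000, -1.849567) = -1.939640
  w ← -1.187277 + (0.45/6)·(k1 + 2k2 + 2k3 + k4) = -1.838489
w(1.9) ≈ -1.8385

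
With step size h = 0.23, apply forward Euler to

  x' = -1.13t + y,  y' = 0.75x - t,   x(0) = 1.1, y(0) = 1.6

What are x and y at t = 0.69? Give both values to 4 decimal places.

Euler on (x,y): x_{n+1} = x_n + h·x', y_{n+1} = y_n + h·y'.
0.000000: (1.100000, 1.600000); f=(1.600000, 0.825000) → (1.468000, 1.789750)
0.230000: (1.468000, 1.789750); f=(1.529850, 0.871000) → (1.819866, 1.990080)
0.460000: (1.819866, 1.990080); f=(1.470280, 0.904899) → (2.158030, 2.198207)
(x(0.69), y(0.69)) ≈ (2.1580, 2.1982)

2.1580, 2.1982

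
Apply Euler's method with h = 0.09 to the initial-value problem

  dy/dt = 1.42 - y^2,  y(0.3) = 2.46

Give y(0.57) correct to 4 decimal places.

Euler: y_{n+1} = y_n + h·f(t_n, y_n).
t=0.300000, y=2.460000: f=-4.631600 → y ← 2.460000 + 0.09·(-4.631600) = 2.043156
t=0.390000, y=2.043156: f=-2.754486 → y ← 2.043156 + 0.09·(-2.754486) = 1.795252
t=0.480000, y=1.795252: f=-1.802931 → y ← 1.795252 + 0.09·(-1.802931) = 1.632988
y(0.57) ≈ 1.6330

1.6330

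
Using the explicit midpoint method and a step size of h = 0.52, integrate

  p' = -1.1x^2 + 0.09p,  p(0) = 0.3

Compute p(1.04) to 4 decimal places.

Midpoint: k1 = f(x_n, p_n); k2 = f(x_n + h/2, p_n + (h/2)·k1); p_{n+1} = p_n + h·k2.
x=0.000000, p=0.300000:
  k1 = f(0.000000, 0.300000) = 0.027000
  k2 = f(0.260000, 0.307020) = -0.046728
  p ← 0.300000 + 0.52·(-0.046728) = 0.275701
x=0.520000, p=0.275701:
  k1 = f(0.520000, 0.275701) = -0.272627
  k2 = f(0.780000, 0.204818) = -0.650806
  p ← 0.275701 + 0.52·(-0.650806) = -0.062718
p(1.04) ≈ -0.0627

-0.0627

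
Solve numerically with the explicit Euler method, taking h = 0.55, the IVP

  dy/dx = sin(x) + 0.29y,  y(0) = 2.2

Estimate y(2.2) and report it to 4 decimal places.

Euler: y_{n+1} = y_n + h·f(x_n, y_n).
x=0.000000, y=2.200000: f=0.638000 → y ← 2.200000 + 0.55·0.638000 = 2.550900
x=0.550000, y=2.550900: f=1.262448 → y ← 2.550900 + 0.55·1.262448 = 3.245247
x=1.100000, y=3.245247: f=1.832329 → y ← 3.245247 + 0.55·1.832329 = 4.253027
x=1.650000, y=4.253027: f=2.230243 → y ← 4.253027 + 0.55·2.230243 = 5.479661
y(2.2) ≈ 5.4797

5.4797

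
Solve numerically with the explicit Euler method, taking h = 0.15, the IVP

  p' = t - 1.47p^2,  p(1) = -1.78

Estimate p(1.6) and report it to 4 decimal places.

-12.4157

Euler: p_{n+1} = p_n + h·f(t_n, p_n).
t=1.000000, p=-1.780000: f=-3.657548 → p ← -1.780000 + 0.15·(-3.657548) = -2.328632
t=1.150000, p=-2.328632: f=-6.821116 → p ← -2.328632 + 0.15·(-6.821116) = -3.351800
t=1.300000, p=-3.351800: f=-15.214804 → p ← -3.351800 + 0.15·(-15.214804) = -5.634020
t=1.450000, p=-5.634020: f=-45.211010 → p ← -5.634020 + 0.15·(-45.211010) = -12.415672
p(1.6) ≈ -12.4157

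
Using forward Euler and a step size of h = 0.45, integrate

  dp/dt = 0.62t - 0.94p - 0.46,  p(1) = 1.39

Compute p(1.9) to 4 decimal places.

Euler: p_{n+1} = p_n + h·f(t_n, p_n).
t=1.000000, p=1.390000: f=-1.146600 → p ← 1.390000 + 0.45·(-1.146600) = 0.874030
t=1.450000, p=0.874030: f=-0.382588 → p ← 0.874030 + 0.45·(-0.382588) = 0.701865
p(1.9) ≈ 0.7019

0.7019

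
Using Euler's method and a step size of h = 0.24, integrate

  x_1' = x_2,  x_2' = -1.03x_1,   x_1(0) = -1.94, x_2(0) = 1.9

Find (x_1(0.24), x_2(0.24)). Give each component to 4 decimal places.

-1.4840, 2.3796

Euler on (x_1,x_2): x_1_{n+1} = x_1_n + h·x_1', x_2_{n+1} = x_2_n + h·x_2'.
0.000000: (-1.940000, 1.900000); f=(1.900000, 1.998200) → (-1.484000, 2.379568)
(x_1(0.24), x_2(0.24)) ≈ (-1.4840, 2.3796)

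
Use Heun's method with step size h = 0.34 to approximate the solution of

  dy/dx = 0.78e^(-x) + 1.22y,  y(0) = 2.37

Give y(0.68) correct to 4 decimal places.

Heun: k1 = f(x_n, y_n); k2 = f(x_n + h, y_n + h·k1); y_{n+1} = y_n + (h/2)·(k1 + k2).
x=0.000000, y=2.370000:
  k1 = f(0.000000, 2.370000) = 3.671400
  k2 = f(0.340000, 3.618276) = 4.969478
  y ← 2.370000 + (0.34/2)·(3.671400 + 4.969478) = 3.838949
x=0.340000, y=3.838949:
  k1 = f(0.340000, 3.838949) = 5.238699
  k2 = f(0.680000, 5.620107) = 7.251692
  y ← 3.838949 + (0.34/2)·(5.238699 + 7.251692) = 5.962316
y(0.68) ≈ 5.9623

5.9623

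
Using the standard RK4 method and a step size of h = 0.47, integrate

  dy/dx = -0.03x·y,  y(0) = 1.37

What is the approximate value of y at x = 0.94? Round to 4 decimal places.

1.3520

RK4: k1 = f(x_n, y_n); k2 = f(x_n + h/2, y_n + (h/2)·k1); k3 = f(x_n + h/2, y_n + (h/2)·k2); k4 = f(x_n + h, y_n + h·k3); y_{n+1} = y_n + (h/6)·(k1 + 2k2 + 2k3 + k4).
x=0.000000, y=1.370000:
  k1 = f(0.000000, 1.370000) = 0.000000
  k2 = f(0.235000, 1.370000) = -0.009658
  k3 = f(0.235000, 1.367730) = -0.009642
  k4 = f(0.470000, 1.365468) = -0.019253
  y ← 1.370000 + (0.47/6)·(k1 + 2k2 + 2k3 + k4) = 1.365468
x=0.470000, y=1.365468:
  k1 = f(0.470000, 1.365468) = -0.019253
  k2 = f(0.705000, 1.360944) = -0.028784
  k3 = f(0.705000, 1.358704) = -0.028737
  k4 = f(0.940000, 1.351962) = -0.038125
  y ← 1.365468 + (0.47/6)·(k1 + 2k2 + 2k3 + k4) = 1.351962
y(0.94) ≈ 1.3520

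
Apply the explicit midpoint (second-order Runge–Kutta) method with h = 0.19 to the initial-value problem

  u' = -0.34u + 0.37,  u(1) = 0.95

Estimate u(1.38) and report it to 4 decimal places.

0.9667

Midpoint: k1 = f(x_n, u_n); k2 = f(x_n + h/2, u_n + (h/2)·k1); u_{n+1} = u_n + h·k2.
x=1.000000, u=0.950000:
  k1 = f(1.000000, 0.950000) = 0.047000
  k2 = f(1.095000, 0.954465) = 0.045482
  u ← 0.950000 + 0.19·0.045482 = 0.958642
x=1.190000, u=0.958642:
  k1 = f(1.190000, 0.958642) = 0.044062
  k2 = f(1.285000, 0.962827) = 0.042639
  u ← 0.958642 + 0.19·0.042639 = 0.966743
u(1.38) ≈ 0.9667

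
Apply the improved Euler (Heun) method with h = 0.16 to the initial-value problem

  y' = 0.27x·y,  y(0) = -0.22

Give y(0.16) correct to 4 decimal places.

Heun: k1 = f(x_n, y_n); k2 = f(x_n + h, y_n + h·k1); y_{n+1} = y_n + (h/2)·(k1 + k2).
x=0.000000, y=-0.220000:
  k1 = f(0.000000, -0.220000) = 0.000000
  k2 = f(0.160000, -0.220000) = -0.009504
  y ← -0.220000 + (0.16/2)·(0.000000 + (-0.009504)) = -0.220760
y(0.16) ≈ -0.2208

-0.2208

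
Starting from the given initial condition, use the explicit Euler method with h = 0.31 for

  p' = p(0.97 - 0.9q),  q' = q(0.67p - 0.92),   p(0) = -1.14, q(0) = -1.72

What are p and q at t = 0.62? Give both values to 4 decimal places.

-3.1059, -0.2411

Euler on (p,q): p_{n+1} = p_n + h·p', q_{n+1} = q_n + h·q'.
0.000000: (-1.140000, -1.720000); f=(-2.870520, 2.896136) → (-2.029861, -0.822198)
0.310000: (-2.029861, -0.822198); f=(-3.471018, 1.874617) → (-3.105877, -0.241067)
(p(0.62), q(0.62)) ≈ (-3.1059, -0.2411)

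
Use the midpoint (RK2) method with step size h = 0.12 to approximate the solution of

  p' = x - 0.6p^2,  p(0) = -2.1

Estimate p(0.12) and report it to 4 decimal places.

Midpoint: k1 = f(x_n, p_n); k2 = f(x_n + h/2, p_n + (h/2)·k1); p_{n+1} = p_n + h·k2.
x=0.000000, p=-2.100000:
  k1 = f(0.000000, -2.100000) = -2.646000
  k2 = f(0.060000, -2.258760) = -3.001198
  p ← -2.100000 + 0.12·(-3.001198) = -2.460144
p(0.12) ≈ -2.4601

-2.4601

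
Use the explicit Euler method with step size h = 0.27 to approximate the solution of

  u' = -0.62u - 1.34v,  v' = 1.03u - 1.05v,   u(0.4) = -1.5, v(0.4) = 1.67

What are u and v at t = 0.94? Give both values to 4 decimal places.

Euler on (u,v): u_{n+1} = u_n + h·u', v_{n+1} = v_n + h·v'.
0.400000: (-1.500000, 1.670000); f=(-1.307800, -3.298500) → (-1.853106, 0.779405)
0.670000: (-1.853106, 0.779405); f=(0.104523, -2.727074) → (-1.824885, 0.043095)
(u(0.94), v(0.94)) ≈ (-1.8249, 0.0431)

-1.8249, 0.0431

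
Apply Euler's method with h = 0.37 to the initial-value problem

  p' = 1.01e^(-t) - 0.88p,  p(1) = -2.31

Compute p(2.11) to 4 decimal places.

-0.5164

Euler: p_{n+1} = p_n + h·f(t_n, p_n).
t=1.000000, p=-2.310000: f=2.404358 → p ← -2.310000 + 0.37·2.404358 = -1.420387
t=1.370000, p=-1.420387: f=1.506589 → p ← -1.420387 + 0.37·1.506589 = -0.862950
t=1.740000, p=-0.862950: f=0.936671 → p ← -0.862950 + 0.37·0.936671 = -0.516381
p(2.11) ≈ -0.5164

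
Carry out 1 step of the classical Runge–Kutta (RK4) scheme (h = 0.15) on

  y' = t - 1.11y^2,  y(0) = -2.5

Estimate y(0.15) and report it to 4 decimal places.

-4.2577

RK4: k1 = f(t_n, y_n); k2 = f(t_n + h/2, y_n + (h/2)·k1); k3 = f(t_n + h/2, y_n + (h/2)·k2); k4 = f(t_n + h, y_n + h·k3); y_{n+1} = y_n + (h/6)·(k1 + 2k2 + 2k3 + k4).
t=0.000000, y=-2.500000:
  k1 = f(0.000000, -2.500000) = -6.937500
  k2 = f(0.075000, -3.020313) = -10.050739
  k3 = f(0.075000, -3.253805) = -11.676847
  k4 = f(0.150000, -4.251527) = -19.913786
  y ← -2.500000 + (0.15/6)·(k1 + 2k2 + 2k3 + k4) = -4.257661
y(0.15) ≈ -4.2577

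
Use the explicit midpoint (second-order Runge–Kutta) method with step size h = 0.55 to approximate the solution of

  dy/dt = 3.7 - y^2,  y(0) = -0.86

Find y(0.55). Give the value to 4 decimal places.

1.1738

Midpoint: k1 = f(t_n, y_n); k2 = f(t_n + h/2, y_n + (h/2)·k1); y_{n+1} = y_n + h·k2.
t=0.000000, y=-0.860000:
  k1 = f(0.000000, -0.860000) = 2.960400
  k2 = f(0.275000, -0.045890) = 3.697894
  y ← -0.860000 + 0.55·3.697894 = 1.173842
y(0.55) ≈ 1.1738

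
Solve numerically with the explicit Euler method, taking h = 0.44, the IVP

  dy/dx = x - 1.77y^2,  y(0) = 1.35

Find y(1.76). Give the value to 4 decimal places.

0.8853

Euler: y_{n+1} = y_n + h·f(x_n, y_n).
x=0.000000, y=1.350000: f=-3.225825 → y ← 1.350000 + 0.44·(-3.225825) = -0.069363
x=0.440000, y=-0.069363: f=0.431484 → y ← -0.069363 + 0.44·0.431484 = 0.120490
x=0.880000, y=0.120490: f=0.854303 → y ← 0.120490 + 0.44·0.854303 = 0.496384
x=1.320000, y=0.496384: f=0.883878 → y ← 0.496384 + 0.44·0.883878 = 0.885290
y(1.76) ≈ 0.8853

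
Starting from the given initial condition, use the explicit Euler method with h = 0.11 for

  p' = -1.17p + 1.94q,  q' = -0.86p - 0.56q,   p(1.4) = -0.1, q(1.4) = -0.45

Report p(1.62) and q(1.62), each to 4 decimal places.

-0.2477, -0.3701

Euler on (p,q): p_{n+1} = p_n + h·p', q_{n+1} = q_n + h·q'.
1.400000: (-0.100000, -0.450000); f=(-0.756000, 0.338000) → (-0.183160, -0.412820)
1.510000: (-0.183160, -0.412820); f=(-0.586574, 0.388697) → (-0.247683, -0.370063)
(p(1.62), q(1.62)) ≈ (-0.2477, -0.3701)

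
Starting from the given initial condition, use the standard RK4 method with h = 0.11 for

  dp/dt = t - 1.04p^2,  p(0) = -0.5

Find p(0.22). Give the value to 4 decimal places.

RK4: k1 = f(t_n, p_n); k2 = f(t_n + h/2, p_n + (h/2)·k1); k3 = f(t_n + h/2, p_n + (h/2)·k2); k4 = f(t_n + h, p_n + h·k3); p_{n+1} = p_n + (h/6)·(k1 + 2k2 + 2k3 + k4).
t=0.000000, p=-0.500000:
  k1 = f(0.000000, -0.500000) = -0.260000
  k2 = f(0.055000, -0.514300) = -0.220085
  k3 = f(0.055000, -0.512105) = -0.217741
  k4 = f(0.110000, -0.523952) = -0.175506
  p ← -0.500000 + (0.11/6)·(k1 + 2k2 + 2k3 + k4) = -0.524038
t=0.110000, p=-0.524038:
  k1 = f(0.110000, -0.524038) = -0.175600
  k2 = f(0.165000, -0.533696) = -0.131225
  k3 = f(0.165000, -0.531255) = -0.128521
  k4 = f(0.220000, -0.538175) = -0.081218
  p ← -0.524038 + (0.11/6)·(k1 + 2k2 + 2k3 + k4) = -0.538270
p(0.22) ≈ -0.5383

-0.5383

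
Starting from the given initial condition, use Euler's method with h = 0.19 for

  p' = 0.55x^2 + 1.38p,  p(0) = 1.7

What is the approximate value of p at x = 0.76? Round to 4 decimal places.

Euler: p_{n+1} = p_n + h·f(x_n, p_n).
x=0.000000, p=1.700000: f=2.346000 → p ← 1.700000 + 0.19·2.346000 = 2.145740
x=0.190000, p=2.145740: f=2.980976 → p ← 2.145740 + 0.19·2.980976 = 2.712125
x=0.380000, p=2.712125: f=3.822153 → p ← 2.712125 + 0.19·3.822153 = 3.438335
x=0.570000, p=3.438335: f=4.923597 → p ← 3.438335 + 0.19·4.923597 = 4.373818
p(0.76) ≈ 4.3738

4.3738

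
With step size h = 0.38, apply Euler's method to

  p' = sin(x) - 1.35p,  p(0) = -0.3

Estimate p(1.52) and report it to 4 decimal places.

0.4893

Euler: p_{n+1} = p_n + h·f(x_n, p_n).
x=0.000000, p=-0.300000: f=0.405000 → p ← -0.300000 + 0.38·0.405000 = -0.146100
x=0.380000, p=-0.146100: f=0.568155 → p ← -0.146100 + 0.38·0.568155 = 0.069799
x=0.760000, p=0.069799: f=0.594693 → p ← 0.069799 + 0.38·0.594693 = 0.295782
x=1.140000, p=0.295782: f=0.509327 → p ← 0.295782 + 0.38·0.509327 = 0.489327
p(1.52) ≈ 0.4893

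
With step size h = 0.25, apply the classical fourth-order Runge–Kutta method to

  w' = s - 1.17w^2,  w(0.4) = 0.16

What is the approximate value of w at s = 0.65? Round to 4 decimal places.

0.2774

RK4: k1 = f(s_n, w_n); k2 = f(s_n + h/2, w_n + (h/2)·k1); k3 = f(s_n + h/2, w_n + (h/2)·k2); k4 = f(s_n + h, w_n + h·k3); w_{n+1} = w_n + (h/6)·(k1 + 2k2 + 2k3 + k4).
s=0.400000, w=0.160000:
  k1 = f(0.400000, 0.160000) = 0.370048
  k2 = f(0.525000, 0.206256) = 0.475226
  k3 = f(0.525000, 0.219403) = 0.468679
  k4 = f(0.650000, 0.277170) = 0.560117
  w ← 0.160000 + (0.25/6)·(k1 + 2k2 + 2k3 + k4) = 0.277416
w(0.65) ≈ 0.2774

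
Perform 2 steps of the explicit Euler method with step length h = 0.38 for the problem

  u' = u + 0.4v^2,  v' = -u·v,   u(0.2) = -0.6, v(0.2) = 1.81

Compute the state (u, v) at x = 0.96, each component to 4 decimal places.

Euler on (u,v): u_{n+1} = u_n + h·u', v_{n+1} = v_n + h·v'.
0.200000: (-0.600000, 1.810000); f=(0.710440, 1.086000) → (-0.330033, 2.222680)
0.580000: (-0.330033, 2.222680); f=(1.646090, 0.733557) → (0.295481, 2.501432)
(u(0.96), v(0.96)) ≈ (0.2955, 2.5014)

0.2955, 2.5014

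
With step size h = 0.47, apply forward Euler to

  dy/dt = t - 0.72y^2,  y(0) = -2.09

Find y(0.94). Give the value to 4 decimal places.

Euler: y_{n+1} = y_n + h·f(t_n, y_n).
t=0.000000, y=-2.090000: f=-3.145032 → y ← -2.090000 + 0.47·(-3.145032) = -3.568165
t=0.470000, y=-3.568165: f=-8.696897 → y ← -3.568165 + 0.47·(-8.696897) = -7.655707
y(0.94) ≈ -7.6557

-7.6557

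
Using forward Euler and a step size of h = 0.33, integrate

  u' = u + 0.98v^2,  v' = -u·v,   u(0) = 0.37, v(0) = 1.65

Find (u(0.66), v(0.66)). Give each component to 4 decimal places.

2.5041, 0.7924

Euler on (u,v): u_{n+1} = u_n + h·u', v_{n+1} = v_n + h·v'.
0.000000: (0.370000, 1.650000); f=(3.038050, -0.610500) → (1.372556, 1.448535)
0.330000: (1.372556, 1.448535); f=(3.428845, -1.988196) → (2.504075, 0.792430)
(u(0.66), v(0.66)) ≈ (2.5041, 0.7924)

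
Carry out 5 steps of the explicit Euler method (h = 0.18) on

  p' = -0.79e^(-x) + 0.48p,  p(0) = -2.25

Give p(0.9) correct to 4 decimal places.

Euler: p_{n+1} = p_n + h·f(x_n, p_n).
x=0.000000, p=-2.250000: f=-1.870000 → p ← -2.250000 + 0.18·(-1.870000) = -2.586600
x=0.180000, p=-2.586600: f=-1.901431 → p ← -2.586600 + 0.18·(-1.901431) = -2.928858
x=0.360000, p=-2.928858: f=-1.957016 → p ← -2.928858 + 0.18·(-1.957016) = -3.281121
x=0.540000, p=-3.281121: f=-2.035309 → p ← -3.281121 + 0.18·(-2.035309) = -3.647476
x=0.720000, p=-3.647476: f=-2.135323 → p ← -3.647476 + 0.18·(-2.135323) = -4.031834
p(0.9) ≈ -4.0318

-4.0318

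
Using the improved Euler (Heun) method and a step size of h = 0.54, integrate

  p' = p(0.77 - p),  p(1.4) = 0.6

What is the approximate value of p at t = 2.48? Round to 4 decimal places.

0.6840

Heun: k1 = f(t_n, p_n); k2 = f(t_n + h, p_n + h·k1); p_{n+1} = p_n + (h/2)·(k1 + k2).
t=1.400000, p=0.600000:
  k1 = f(1.400000, 0.600000) = 0.102000
  k2 = f(1.940000, 0.655080) = 0.075282
  p ← 0.600000 + (0.54/2)·(0.102000 + 0.075282) = 0.647866
t=1.940000, p=0.647866:
  k1 = f(1.940000, 0.647866) = 0.079126
  k2 = f(2.480000, 0.690594) = 0.054837
  p ← 0.647866 + (0.54/2)·(0.079126 + 0.054837) = 0.684036
p(2.48) ≈ 0.6840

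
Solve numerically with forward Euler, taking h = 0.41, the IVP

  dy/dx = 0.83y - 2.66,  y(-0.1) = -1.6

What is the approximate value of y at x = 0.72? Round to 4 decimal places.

-5.4266

Euler: y_{n+1} = y_n + h·f(x_n, y_n).
x=-0.100000, y=-1.600000: f=-3.988000 → y ← -1.600000 + 0.41·(-3.988000) = -3.235080
x=0.310000, y=-3.235080: f=-5.345116 → y ← -3.235080 + 0.41·(-5.345116) = -5.426578
y(0.72) ≈ -5.4266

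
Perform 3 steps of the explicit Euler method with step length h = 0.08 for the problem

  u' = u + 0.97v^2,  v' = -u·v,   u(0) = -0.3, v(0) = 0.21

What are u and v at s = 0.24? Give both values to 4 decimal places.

-0.3663, 0.2266

Euler on (u,v): u_{n+1} = u_n + h·u', v_{n+1} = v_n + h·v'.
0.000000: (-0.300000, 0.210000); f=(-0.257223, 0.063000) → (-0.320578, 0.215040)
0.080000: (-0.320578, 0.215040); f=(-0.275723, 0.068937) → (-0.342636, 0.220555)
0.160000: (-0.342636, 0.220555); f=(-0.295451, 0.075570) → (-0.366272, 0.226601)
(u(0.24), v(0.24)) ≈ (-0.3663, 0.2266)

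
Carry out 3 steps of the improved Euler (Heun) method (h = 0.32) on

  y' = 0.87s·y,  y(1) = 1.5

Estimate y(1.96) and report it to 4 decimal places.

Heun: k1 = f(s_n, y_n); k2 = f(s_n + h, y_n + h·k1); y_{n+1} = y_n + (h/2)·(k1 + k2).
s=1.000000, y=1.500000:
  k1 = f(1.000000, 1.500000) = 1.305000
  k2 = f(1.320000, 1.917600) = 2.202172
  y ← 1.500000 + (0.32/2)·(1.305000 + 2.202172) = 2.061147
s=1.320000, y=2.061147:
  k1 = f(1.320000, 2.061147) = 2.367022
  k2 = f(1.640000, 2.818594) = 4.021571
  y ← 2.061147 + (0.32/2)·(2.367022 + 4.021571) = 3.083322
s=1.640000, y=3.083322:
  k1 = f(1.640000, 3.083322) = 4.399284
  k2 = f(1.960000, 4.491093) = 7.658212
  y ← 3.083322 + (0.32/2)·(4.399284 + 7.658212) = 5.012522
y(1.96) ≈ 5.0125

5.0125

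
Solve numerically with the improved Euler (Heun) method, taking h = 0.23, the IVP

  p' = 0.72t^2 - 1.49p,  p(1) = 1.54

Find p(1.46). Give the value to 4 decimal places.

Heun: k1 = f(t_n, p_n); k2 = f(t_n + h, p_n + h·k1); p_{n+1} = p_n + (h/2)·(k1 + k2).
t=1.000000, p=1.540000:
  k1 = f(1.000000, 1.540000) = -1.574600
  k2 = f(1.230000, 1.177842) = -0.665697
  p ← 1.540000 + (0.23/2)·(-1.574600 + (-0.665697)) = 1.282366
t=1.230000, p=1.282366:
  k1 = f(1.230000, 1.282366) = -0.821437
  k2 = f(1.460000, 1.093435) = -0.094467
  p ← 1.282366 + (0.23/2)·(-0.821437 + (-0.094467)) = 1.177037
p(1.46) ≈ 1.1770

1.1770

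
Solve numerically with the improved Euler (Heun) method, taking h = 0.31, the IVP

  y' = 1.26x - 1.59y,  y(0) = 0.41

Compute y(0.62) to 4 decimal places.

0.3518

Heun: k1 = f(x_n, y_n); k2 = f(x_n + h, y_n + h·k1); y_{n+1} = y_n + (h/2)·(k1 + k2).
x=0.000000, y=0.410000:
  k1 = f(0.000000, 0.410000) = -0.651900
  k2 = f(0.310000, 0.207911) = 0.060022
  y ← 0.410000 + (0.31/2)·(-0.651900 + 0.060022) = 0.318259
x=0.310000, y=0.318259:
  k1 = f(0.310000, 0.318259) = -0.115432
  k2 = f(0.620000, 0.282475) = 0.332065
  y ← 0.318259 + (0.31/2)·(-0.115432 + 0.332065) = 0.351837
y(0.62) ≈ 0.3518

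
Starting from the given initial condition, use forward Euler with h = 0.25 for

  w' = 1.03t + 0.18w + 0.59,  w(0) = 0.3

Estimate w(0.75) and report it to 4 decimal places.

1.0011

Euler: w_{n+1} = w_n + h·f(t_n, w_n).
t=0.000000, w=0.300000: f=0.644000 → w ← 0.300000 + 0.25·0.644000 = 0.461000
t=0.250000, w=0.461000: f=0.930480 → w ← 0.461000 + 0.25·0.930480 = 0.693620
t=0.500000, w=0.693620: f=1.229852 → w ← 0.693620 + 0.25·1.229852 = 1.001083
w(0.75) ≈ 1.0011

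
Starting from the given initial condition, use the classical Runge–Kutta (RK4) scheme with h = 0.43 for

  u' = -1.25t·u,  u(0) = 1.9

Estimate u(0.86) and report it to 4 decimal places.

1.1967

RK4: k1 = f(t_n, u_n); k2 = f(t_n + h/2, u_n + (h/2)·k1); k3 = f(t_n + h/2, u_n + (h/2)·k2); k4 = f(t_n + h, u_n + h·k3); u_{n+1} = u_n + (h/6)·(k1 + 2k2 + 2k3 + k4).
t=0.000000, u=1.900000:
  k1 = f(0.000000, 1.900000) = 0.000000
  k2 = f(0.215000, 1.900000) = -0.510625
  k3 = f(0.215000, 1.790216) = -0.481120
  k4 = f(0.430000, 1.693118) = -0.910051
  u ← 1.900000 + (0.43/6)·(k1 + 2k2 + 2k3 + k4) = 1.692629
t=0.430000, u=1.692629:
  k1 = f(0.430000, 1.692629) = -0.909788
  k2 = f(0.645000, 1.497025) = -1.206976
  k3 = f(0.645000, 1.433130) = -1.155461
  k4 = f(0.860000, 1.195781) = -1.285465
  u ← 1.692629 + (0.43/6)·(k1 + 2k2 + 2k3 + k4) = 1.196687
u(0.86) ≈ 1.1967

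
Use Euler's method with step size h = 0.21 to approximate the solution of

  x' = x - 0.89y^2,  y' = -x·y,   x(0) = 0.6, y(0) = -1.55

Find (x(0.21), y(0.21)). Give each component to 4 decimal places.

Euler on (x,y): x_{n+1} = x_n + h·x', y_{n+1} = y_n + h·y'.
0.000000: (0.600000, -1.550000); f=(-1.538225, 0.930000) → (0.276973, -1.354700)
(x(0.21), y(0.21)) ≈ (0.2770, -1.3547)

0.2770, -1.3547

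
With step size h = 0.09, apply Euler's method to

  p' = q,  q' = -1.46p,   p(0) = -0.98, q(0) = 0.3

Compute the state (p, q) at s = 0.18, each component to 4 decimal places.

Euler on (p,q): p_{n+1} = p_n + h·p', q_{n+1} = q_n + h·q'.
0.000000: (-0.980000, 0.300000); f=(0.300000, 1.430800) → (-0.953000, 0.428772)
0.090000: (-0.953000, 0.428772); f=(0.428772, 1.391380) → (-0.914411, 0.553996)
(p(0.18), q(0.18)) ≈ (-0.9144, 0.5540)

-0.9144, 0.5540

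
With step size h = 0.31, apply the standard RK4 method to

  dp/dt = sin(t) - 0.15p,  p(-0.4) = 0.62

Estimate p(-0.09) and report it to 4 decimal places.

0.5190

RK4: k1 = f(t_n, p_n); k2 = f(t_n + h/2, p_n + (h/2)·k1); k3 = f(t_n + h/2, p_n + (h/2)·k2); k4 = f(t_n + h, p_n + h·k3); p_{n+1} = p_n + (h/6)·(k1 + 2k2 + 2k3 + k4).
t=-0.400000, p=0.620000:
  k1 = f(-0.400000, 0.620000) = -0.482418
  k2 = f(-0.245000, 0.545225) = -0.324340
  k3 = f(-0.245000, 0.569727) = -0.328015
  k4 = f(-0.090000, 0.518315) = -0.167626
  p ← 0.620000 + (0.31/6)·(k1 + 2k2 + 2k3 + k4) = 0.519004
p(-0.09) ≈ 0.5190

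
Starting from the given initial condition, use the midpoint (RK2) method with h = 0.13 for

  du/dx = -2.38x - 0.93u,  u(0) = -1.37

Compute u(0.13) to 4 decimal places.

Midpoint: k1 = f(x_n, u_n); k2 = f(x_n + h/2, u_n + (h/2)·k1); u_{n+1} = u_n + h·k2.
x=0.000000, u=-1.370000:
  k1 = f(0.000000, -1.370000) = 1.274100
  k2 = f(0.065000, -1.287184) = 1.042381
  u ← -1.370000 + 0.13·1.042381 = -1.234491
u(0.13) ≈ -1.2345

-1.2345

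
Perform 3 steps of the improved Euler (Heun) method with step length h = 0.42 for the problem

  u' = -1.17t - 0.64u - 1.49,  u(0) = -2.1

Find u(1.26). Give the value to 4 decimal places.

Heun: k1 = f(t_n, u_n); k2 = f(t_n + h, u_n + h·k1); u_{n+1} = u_n + (h/2)·(k1 + k2).
t=0.000000, u=-2.100000:
  k1 = f(0.000000, -2.100000) = -0.146000
  k2 = f(0.420000, -2.161320) = -0.598155
  u ← -2.100000 + (0.42/2)·(-0.146000 + (-0.598155)) = -2.256273
t=0.420000, u=-2.256273:
  k1 = f(0.420000, -2.256273) = -0.537386
  k2 = f(0.840000, -2.481975) = -0.884336
  u ← -2.256273 + (0.42/2)·(-0.537386 + (-0.884336)) = -2.554834
t=0.840000, u=-2.554834:
  k1 = f(0.840000, -2.554834) = -0.837706
  k2 = f(1.260000, -2.906671) = -1.103931
  u ← -2.554834 + (0.42/2)·(-0.837706 + (-1.103931)) = -2.962578
u(1.26) ≈ -2.9626

-2.9626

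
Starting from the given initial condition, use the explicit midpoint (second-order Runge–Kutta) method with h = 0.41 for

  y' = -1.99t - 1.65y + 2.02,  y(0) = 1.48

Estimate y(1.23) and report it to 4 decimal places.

0.3917

Midpoint: k1 = f(t_n, y_n); k2 = f(t_n + h/2, y_n + (h/2)·k1); y_{n+1} = y_n + h·k2.
t=0.000000, y=1.480000:
  k1 = f(0.000000, 1.480000) = -0.422000
  k2 = f(0.205000, 1.393490) = -0.687209
  y ← 1.480000 + 0.41·(-0.687209) = 1.198245
t=0.410000, y=1.198245:
  k1 = f(0.410000, 1.198245) = -0.773003
  k2 = f(0.615000, 1.039779) = -0.919485
  y ← 1.198245 + 0.41·(-0.919485) = 0.821256
t=0.820000, y=0.821256:
  k1 = f(0.820000, 0.821256) = -0.966872
  k2 = f(1.025000, 0.623047) = -1.047777
  y ← 0.821256 + 0.41·(-1.047777) = 0.391667
y(1.23) ≈ 0.3917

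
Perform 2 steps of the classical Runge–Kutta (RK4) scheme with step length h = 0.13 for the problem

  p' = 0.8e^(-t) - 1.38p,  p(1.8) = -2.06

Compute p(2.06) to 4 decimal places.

-1.4137

RK4: k1 = f(t_n, p_n); k2 = f(t_n + h/2, p_n + (h/2)·k1); k3 = f(t_n + h/2, p_n + (h/2)·k2); k4 = f(t_n + h, p_n + h·k3); p_{n+1} = p_n + (h/6)·(k1 + 2k2 + 2k3 + k4).
t=1.800000, p=-2.060000:
  k1 = f(1.800000, -2.060000) = 2.975039
  k2 = f(1.865000, -1.866622) = 2.699856
  k3 = f(1.865000, -1.884509) = 2.724540
  k4 = f(1.930000, -1.705810) = 2.470136
  p ← -2.060000 + (0.13/6)·(k1 + 2k2 + 2k3 + k4) = -1.706964
t=1.930000, p=-1.706964:
  k1 = f(1.930000, -1.706964) = 2.471729
  k2 = f(1.995000, -1.546302) = 2.242707
  k3 = f(1.995000, -1.561188) = 2.263250
  k4 = f(2.060000, -1.412741) = 2.051546
  p ← -1.706964 + (0.13/6)·(k1 + 2k2 + 2k3 + k4) = -1.413702
p(2.06) ≈ -1.4137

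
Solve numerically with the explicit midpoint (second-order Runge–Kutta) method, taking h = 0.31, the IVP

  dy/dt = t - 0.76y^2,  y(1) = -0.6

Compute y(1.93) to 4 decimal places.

0.6658

Midpoint: k1 = f(t_n, y_n); k2 = f(t_n + h/2, y_n + (h/2)·k1); y_{n+1} = y_n + h·k2.
t=1.000000, y=-0.600000:
  k1 = f(1.000000, -0.600000) = 0.726400
  k2 = f(1.155000, -0.487408) = 0.974449
  y ← -0.600000 + 0.31·0.974449 = -0.297921
t=1.310000, y=-0.297921:
  k1 = f(1.310000, -0.297921) = 1.242545
  k2 = f(1.465000, -0.105326) = 1.456569
  y ← -0.297921 + 0.31·1.456569 = 0.153616
t=1.620000, y=0.153616:
  k1 = f(1.620000, 0.153616) = 1.602066
  k2 = f(1.775000, 0.401936) = 1.652220
  y ← 0.153616 + 0.31·1.652220 = 0.665804
y(1.93) ≈ 0.6658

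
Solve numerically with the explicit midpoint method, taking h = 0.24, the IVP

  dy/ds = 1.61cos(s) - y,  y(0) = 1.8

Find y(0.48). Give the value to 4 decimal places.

Midpoint: k1 = f(s_n, y_n); k2 = f(s_n + h/2, y_n + (h/2)·k1); y_{n+1} = y_n + h·k2.
s=0.000000, y=1.800000:
  k1 = f(0.000000, 1.800000) = -0.190000
  k2 = f(0.120000, 1.777200) = -0.178778
  y ← 1.800000 + 0.24·(-0.178778) = 1.757093
s=0.240000, y=1.757093:
  k1 = f(0.240000, 1.757093) = -0.193239
  k2 = f(0.360000, 1.733905) = -0.227111
  y ← 1.757093 + 0.24·(-0.227111) = 1.702587
y(0.48) ≈ 1.7026

1.7026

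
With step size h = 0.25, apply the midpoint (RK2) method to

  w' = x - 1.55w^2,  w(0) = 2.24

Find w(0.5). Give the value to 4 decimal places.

1.2268

Midpoint: k1 = f(x_n, w_n); k2 = f(x_n + h/2, w_n + (h/2)·k1); w_{n+1} = w_n + h·k2.
x=0.000000, w=2.240000:
  k1 = f(0.000000, 2.240000) = -7.777280
  k2 = f(0.125000, 1.267840) = -2.366498
  w ← 2.240000 + 0.25·(-2.366498) = 1.648375
x=0.250000, w=1.648375:
  k1 = f(0.250000, 1.648375) = -3.961569
  k2 = f(0.375000, 1.153179) = -1.686225
  w ← 1.648375 + 0.25·(-1.686225) = 1.226819
w(0.5) ≈ 1.2268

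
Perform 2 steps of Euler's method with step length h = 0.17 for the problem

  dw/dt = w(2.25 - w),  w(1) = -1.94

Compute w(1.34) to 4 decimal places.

Euler: w_{n+1} = w_n + h·f(t_n, w_n).
t=1.000000, w=-1.940000: f=-8.128600 → w ← -1.940000 + 0.17·(-8.128600) = -3.321862
t=1.170000, w=-3.321862: f=-18.508957 → w ← -3.321862 + 0.17·(-18.508957) = -6.468385
w(1.34) ≈ -6.4684

-6.4684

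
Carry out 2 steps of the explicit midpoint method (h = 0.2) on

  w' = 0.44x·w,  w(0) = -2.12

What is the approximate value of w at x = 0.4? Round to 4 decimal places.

-2.1956

Midpoint: k1 = f(x_n, w_n); k2 = f(x_n + h/2, w_n + (h/2)·k1); w_{n+1} = w_n + h·k2.
x=0.000000, w=-2.120000:
  k1 = f(0.000000, -2.120000) = 0.000000
  k2 = f(0.100000, -2.120000) = -0.093280
  w ← -2.120000 + 0.2·(-0.093280) = -2.138656
x=0.200000, w=-2.138656:
  k1 = f(0.200000, -2.138656) = -0.188202
  k2 = f(0.300000, -2.157476) = -0.284787
  w ← -2.138656 + 0.2·(-0.284787) = -2.195613
w(0.4) ≈ -2.1956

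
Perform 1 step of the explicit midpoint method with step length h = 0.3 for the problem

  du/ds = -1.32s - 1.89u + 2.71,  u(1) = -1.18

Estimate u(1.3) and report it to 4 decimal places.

-0.4612

Midpoint: k1 = f(s_n, u_n); k2 = f(s_n + h/2, u_n + (h/2)·k1); u_{n+1} = u_n + h·k2.
s=1.000000, u=-1.180000:
  k1 = f(1.000000, -1.180000) = 3.620200
  k2 = f(1.150000, -0.636970) = 2.395873
  u ← -1.180000 + 0.3·2.395873 = -0.461238
u(1.3) ≈ -0.4612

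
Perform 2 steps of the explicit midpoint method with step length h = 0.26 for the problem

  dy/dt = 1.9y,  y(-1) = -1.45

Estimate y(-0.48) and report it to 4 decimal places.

-3.7867

Midpoint: k1 = f(t_n, y_n); k2 = f(t_n + h/2, y_n + (h/2)·k1); y_{n+1} = y_n + h·k2.
t=-1.000000, y=-1.450000:
  k1 = f(-1.000000, -1.450000) = -2.755000
  k2 = f(-0.870000, -1.808150) = -3.435485
  y ← -1.450000 + 0.26·(-3.435485) = -2.343226
t=-0.740000, y=-2.343226:
  k1 = f(-0.740000, -2.343226) = -4.452130
  k2 = f(-0.610000, -2.922003) = -5.551806
  y ← -2.343226 + 0.26·(-5.551806) = -3.786696
y(-0.48) ≈ -3.7867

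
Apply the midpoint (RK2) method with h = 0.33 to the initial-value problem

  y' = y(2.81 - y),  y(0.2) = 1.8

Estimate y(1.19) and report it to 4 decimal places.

Midpoint: k1 = f(s_n, y_n); k2 = f(s_n + h/2, y_n + (h/2)·k1); y_{n+1} = y_n + h·k2.
s=0.200000, y=1.800000:
  k1 = f(0.200000, 1.800000) = 1.818000
  k2 = f(0.365000, 2.099970) = 1.491042
  y ← 1.800000 + 0.33·1.491042 = 2.292044
s=0.530000, y=2.292044:
  k1 = f(0.530000, 2.292044) = 1.187178
  k2 = f(0.695000, 2.487928) = 0.801292
  y ← 2.292044 + 0.33·0.801292 = 2.556470
s=0.860000, y=2.556470:
  k1 = f(0.860000, 2.556470) = 0.648142
  k2 = f(1.025000, 2.663413) = 0.390421
  y ← 2.556470 + 0.33·0.390421 = 2.685309
y(1.19) ≈ 2.6853

2.6853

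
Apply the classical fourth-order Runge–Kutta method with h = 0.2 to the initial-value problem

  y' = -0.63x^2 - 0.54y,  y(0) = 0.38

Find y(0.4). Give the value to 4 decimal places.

0.2934

RK4: k1 = f(x_n, y_n); k2 = f(x_n + h/2, y_n + (h/2)·k1); k3 = f(x_n + h/2, y_n + (h/2)·k2); k4 = f(x_n + h, y_n + h·k3); y_{n+1} = y_n + (h/6)·(k1 + 2k2 + 2k3 + k4).
x=0.000000, y=0.380000:
  k1 = f(0.000000, 0.380000) = -0.205200
  k2 = f(0.100000, 0.359480) = -0.200419
  k3 = f(0.100000, 0.359958) = -0.200677
  k4 = f(0.200000, 0.339865) = -0.208727
  y ← 0.380000 + (0.2/6)·(k1 + 2k2 + 2k3 + k4) = 0.339463
x=0.200000, y=0.339463:
  k1 = f(0.200000, 0.339463) = -0.208510
  k2 = f(0.300000, 0.318612) = -0.228750
  k3 = f(0.300000, 0.316588) = -0.227657
  k4 = f(0.400000, 0.293931) = -0.259523
  y ← 0.339463 + (0.2/6)·(k1 + 2k2 + 2k3 + k4) = 0.293434
y(0.4) ≈ 0.2934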